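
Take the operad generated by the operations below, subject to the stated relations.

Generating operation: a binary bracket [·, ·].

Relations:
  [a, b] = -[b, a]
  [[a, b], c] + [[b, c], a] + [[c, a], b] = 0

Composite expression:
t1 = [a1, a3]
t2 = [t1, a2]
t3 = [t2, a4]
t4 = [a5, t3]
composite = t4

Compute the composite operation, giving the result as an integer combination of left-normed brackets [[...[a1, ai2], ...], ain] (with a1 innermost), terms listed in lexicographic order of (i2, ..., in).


Left-normed coefficients sit on the a1-initial expansion words.
Composite bracket: [a5, [[[a1, a3], a2], a4]]
Each bracket splits as ab - ba, giving 16 signed words (2^4 = 16).
The a1-initial words carry the normal form:
  word a1a3a2a4a5 has sign -1, contributing -[[[[a1, a3], a2], a4], a5]

-[[[[a1, a3], a2], a4], a5]


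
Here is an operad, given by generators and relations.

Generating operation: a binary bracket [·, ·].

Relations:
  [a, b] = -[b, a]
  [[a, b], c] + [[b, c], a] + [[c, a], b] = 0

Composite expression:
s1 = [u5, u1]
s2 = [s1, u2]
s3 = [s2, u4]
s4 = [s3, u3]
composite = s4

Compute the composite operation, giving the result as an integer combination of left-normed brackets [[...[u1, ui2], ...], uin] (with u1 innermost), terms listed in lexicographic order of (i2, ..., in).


-[[[[u1, u5], u2], u4], u3]

In the tensor algebra, words opening u1 carry the u1-anchored form.
Composite bracket: [[[[u5, u1], u2], u4], u3]
Full expansion: 16 signed words from ab - ba (2^4 = 16).
Only words starting with u1 matter:
  sign of u1u5u2u4u3 is -1, so it contributes -[[[[u1, u5], u2], u4], u3]


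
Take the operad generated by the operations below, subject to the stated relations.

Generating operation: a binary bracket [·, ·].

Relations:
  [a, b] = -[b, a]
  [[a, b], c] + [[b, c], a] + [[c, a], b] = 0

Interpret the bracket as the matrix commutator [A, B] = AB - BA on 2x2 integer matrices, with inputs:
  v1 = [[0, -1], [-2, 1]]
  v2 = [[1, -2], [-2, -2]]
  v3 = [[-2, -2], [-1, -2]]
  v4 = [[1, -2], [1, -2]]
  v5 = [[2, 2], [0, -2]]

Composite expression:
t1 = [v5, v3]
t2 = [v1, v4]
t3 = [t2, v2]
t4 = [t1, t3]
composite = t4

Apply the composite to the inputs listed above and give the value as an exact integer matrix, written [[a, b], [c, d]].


[[260, -340], [-300, -260]]

[v5, v3] = [[-2, -8], [4, 2]]
[v1, v4] = [[-5, 5], [-5, 5]]
[[v1, v4], v2] = [[-20, 5], [-35, 20]]
[[v5, v3], [[v1, v4], v2]] = [[260, -340], [-300, -260]]


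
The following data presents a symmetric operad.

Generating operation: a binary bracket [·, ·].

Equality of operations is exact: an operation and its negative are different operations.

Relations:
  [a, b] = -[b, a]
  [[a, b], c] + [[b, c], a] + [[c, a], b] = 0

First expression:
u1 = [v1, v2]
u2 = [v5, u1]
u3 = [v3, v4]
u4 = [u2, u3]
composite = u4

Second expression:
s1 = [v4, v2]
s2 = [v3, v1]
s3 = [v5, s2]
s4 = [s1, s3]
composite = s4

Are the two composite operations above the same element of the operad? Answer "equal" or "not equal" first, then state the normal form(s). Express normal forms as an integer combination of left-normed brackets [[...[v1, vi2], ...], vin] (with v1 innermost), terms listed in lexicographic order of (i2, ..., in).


The first composite normalizes to -[[[[v1, v2], v5], v3], v4] + [[[[v1, v2], v5], v4], v3]
The second composite normalizes to [[[[v1, v3], v5], v2], v4] - [[[[v1, v3], v5], v4], v2]
Distinct normal forms: not equal.

not equal — first -[[[[v1, v2], v5], v3], v4] + [[[[v1, v2], v5], v4], v3], second [[[[v1, v3], v5], v2], v4] - [[[[v1, v3], v5], v4], v2]


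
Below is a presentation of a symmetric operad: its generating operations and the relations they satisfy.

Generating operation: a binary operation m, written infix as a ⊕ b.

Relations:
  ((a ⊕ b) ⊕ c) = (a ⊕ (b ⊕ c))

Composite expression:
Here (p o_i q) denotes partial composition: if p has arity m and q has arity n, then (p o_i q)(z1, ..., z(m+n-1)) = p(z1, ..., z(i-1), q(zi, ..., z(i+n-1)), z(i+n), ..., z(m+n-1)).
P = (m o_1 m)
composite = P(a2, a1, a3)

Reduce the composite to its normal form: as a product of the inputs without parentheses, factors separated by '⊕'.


a2 ⊕ a1 ⊕ a3

Every regrouping of m is equal, so read the a-inputs in written order.
(a2 ⊕ a1) unparenthesizes to a2 ⊕ a1
((a2 ⊕ a1) ⊕ a3) unparenthesizes to a2 ⊕ a1 ⊕ a3


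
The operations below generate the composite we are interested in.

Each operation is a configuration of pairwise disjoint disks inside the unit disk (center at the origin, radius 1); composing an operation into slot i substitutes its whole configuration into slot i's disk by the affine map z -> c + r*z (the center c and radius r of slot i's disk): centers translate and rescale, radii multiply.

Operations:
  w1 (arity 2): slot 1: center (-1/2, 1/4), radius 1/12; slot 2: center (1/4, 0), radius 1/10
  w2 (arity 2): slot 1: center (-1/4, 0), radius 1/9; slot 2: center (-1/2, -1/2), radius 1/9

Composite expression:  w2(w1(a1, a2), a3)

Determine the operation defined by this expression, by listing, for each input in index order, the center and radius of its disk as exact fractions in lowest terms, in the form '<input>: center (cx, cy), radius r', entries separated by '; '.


a1: center (-11/36, 1/36), radius 1/108; a2: center (-2/9, 0), radius 1/90; a3: center (-1/2, -1/2), radius 1/9

Nesting under w2 composes maps z -> c + r*z down each a-path.
input a1: composing its 2 substitution steps yields center (-11/36, 1/36), radius 1/108
input a2: composing its 2 substitution steps yields center (-2/9, 0), radius 1/90
input a3: composing its 1 substitution step yields center (-1/2, -1/2), radius 1/9


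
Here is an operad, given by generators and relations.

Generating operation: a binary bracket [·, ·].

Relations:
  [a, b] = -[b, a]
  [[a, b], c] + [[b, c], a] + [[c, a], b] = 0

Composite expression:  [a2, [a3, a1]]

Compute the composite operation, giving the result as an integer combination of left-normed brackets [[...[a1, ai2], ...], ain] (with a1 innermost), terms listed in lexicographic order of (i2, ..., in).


[[a1, a3], a2]

Expand each bracket as ab - ba; the a1-initial words give the coefficients.
Composite bracket: [a2, [a3, a1]]
The bracket unfolds into 4 signed words via [a, b] = ab - ba (2^2 = 4).
The a1-initial words carry the normal form:
  from a1a3a2, sign +1: term +[[a1, a3], a2]


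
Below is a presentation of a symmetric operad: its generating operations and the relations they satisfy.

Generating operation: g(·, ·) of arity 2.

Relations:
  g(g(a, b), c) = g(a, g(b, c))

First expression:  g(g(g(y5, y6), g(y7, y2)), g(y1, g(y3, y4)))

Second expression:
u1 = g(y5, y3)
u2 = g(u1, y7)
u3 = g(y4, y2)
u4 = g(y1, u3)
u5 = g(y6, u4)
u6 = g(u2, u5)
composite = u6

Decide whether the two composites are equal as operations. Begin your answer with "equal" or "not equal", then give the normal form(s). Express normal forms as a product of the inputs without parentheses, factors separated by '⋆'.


The first composite normalizes to y5 ⋆ y6 ⋆ y7 ⋆ y2 ⋆ y1 ⋆ y3 ⋆ y4
The second composite normalizes to y5 ⋆ y3 ⋆ y7 ⋆ y6 ⋆ y1 ⋆ y4 ⋆ y2
They disagree, so not equal.

not equal: they reduce to y5 ⋆ y6 ⋆ y7 ⋆ y2 ⋆ y1 ⋆ y3 ⋆ y4 and y5 ⋆ y3 ⋆ y7 ⋆ y6 ⋆ y1 ⋆ y4 ⋆ y2


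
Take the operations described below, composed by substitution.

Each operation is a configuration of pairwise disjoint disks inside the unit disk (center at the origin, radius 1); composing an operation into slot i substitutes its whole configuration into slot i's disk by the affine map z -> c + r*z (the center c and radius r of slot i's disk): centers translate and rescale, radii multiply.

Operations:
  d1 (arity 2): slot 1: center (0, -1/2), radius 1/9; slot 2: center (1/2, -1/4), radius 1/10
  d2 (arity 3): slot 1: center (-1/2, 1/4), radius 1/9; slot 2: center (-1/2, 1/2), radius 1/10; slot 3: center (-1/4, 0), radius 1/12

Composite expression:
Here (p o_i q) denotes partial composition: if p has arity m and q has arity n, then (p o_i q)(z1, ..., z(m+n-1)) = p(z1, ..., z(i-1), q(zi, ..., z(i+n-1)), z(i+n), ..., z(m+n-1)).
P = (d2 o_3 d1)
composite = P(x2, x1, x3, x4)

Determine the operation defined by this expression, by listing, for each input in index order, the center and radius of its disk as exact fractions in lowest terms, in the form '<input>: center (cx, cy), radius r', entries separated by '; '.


x1: center (-1/2, 1/2), radius 1/10; x2: center (-1/2, 1/4), radius 1/9; x3: center (-1/4, -1/24), radius 1/108; x4: center (-5/24, -1/48), radius 1/120

Follow each x-input down from d2: c' goes to c + r*c', radius to r*r'.
input x2: composing its 1 substitution step yields center (-1/2, 1/4), radius 1/9
input x1: composing its 1 substitution step yields center (-1/2, 1/2), radius 1/10
input x3: composing its 2 substitution steps yields center (-1/4, -1/24), radius 1/108
input x4: composing its 2 substitution steps yields center (-5/24, -1/48), radius 1/120


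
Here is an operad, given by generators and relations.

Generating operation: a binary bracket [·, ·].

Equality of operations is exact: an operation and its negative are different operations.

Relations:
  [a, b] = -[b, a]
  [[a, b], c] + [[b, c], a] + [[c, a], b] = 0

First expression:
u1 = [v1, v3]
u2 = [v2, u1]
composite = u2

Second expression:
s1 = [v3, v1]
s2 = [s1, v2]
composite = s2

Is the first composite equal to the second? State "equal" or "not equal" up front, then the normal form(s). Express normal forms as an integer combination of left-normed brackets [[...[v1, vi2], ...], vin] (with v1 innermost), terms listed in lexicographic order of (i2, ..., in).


Normal form of the first expression: -[[v1, v3], v2]
Normal form of the second expression: -[[v1, v3], v2]
Same normal form: equal.

equal: each reduces to -[[v1, v3], v2]


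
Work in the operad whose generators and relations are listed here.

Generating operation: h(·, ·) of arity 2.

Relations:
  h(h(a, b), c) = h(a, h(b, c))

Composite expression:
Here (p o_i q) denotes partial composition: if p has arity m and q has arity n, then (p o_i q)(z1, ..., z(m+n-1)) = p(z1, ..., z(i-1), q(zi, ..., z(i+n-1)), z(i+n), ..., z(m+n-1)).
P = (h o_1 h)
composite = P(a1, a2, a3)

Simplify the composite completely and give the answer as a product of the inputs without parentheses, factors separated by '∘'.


a1 ∘ a2 ∘ a3

Under associativity of h, the answer is the a's in reading order.
h(a1, a2) reduces to a1 ∘ a2
h(h(a1, a2), a3) reduces to a1 ∘ a2 ∘ a3


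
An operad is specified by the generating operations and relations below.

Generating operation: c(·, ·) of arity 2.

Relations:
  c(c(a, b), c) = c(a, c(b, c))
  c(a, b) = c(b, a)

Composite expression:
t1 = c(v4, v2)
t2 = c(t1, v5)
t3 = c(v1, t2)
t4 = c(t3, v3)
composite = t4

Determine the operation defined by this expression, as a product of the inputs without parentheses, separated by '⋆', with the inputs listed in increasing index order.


v1 ⋆ v2 ⋆ v3 ⋆ v4 ⋆ v5

Both nesting and order wash out for c; what remains is which v's occur.
c(v4, v2) linearizes to v4 ⋆ v2
c(c(v4, v2), v5) linearizes to v4 ⋆ v2 ⋆ v5
c(v1, c(c(v4, v2), v5)) linearizes to v1 ⋆ v4 ⋆ v2 ⋆ v5
c(c(v1, c(c(v4, v2), v5)), v3) linearizes to v1 ⋆ v4 ⋆ v2 ⋆ v5 ⋆ v3
the factors in increasing index order: v1 ⋆ v2 ⋆ v3 ⋆ v4 ⋆ v5


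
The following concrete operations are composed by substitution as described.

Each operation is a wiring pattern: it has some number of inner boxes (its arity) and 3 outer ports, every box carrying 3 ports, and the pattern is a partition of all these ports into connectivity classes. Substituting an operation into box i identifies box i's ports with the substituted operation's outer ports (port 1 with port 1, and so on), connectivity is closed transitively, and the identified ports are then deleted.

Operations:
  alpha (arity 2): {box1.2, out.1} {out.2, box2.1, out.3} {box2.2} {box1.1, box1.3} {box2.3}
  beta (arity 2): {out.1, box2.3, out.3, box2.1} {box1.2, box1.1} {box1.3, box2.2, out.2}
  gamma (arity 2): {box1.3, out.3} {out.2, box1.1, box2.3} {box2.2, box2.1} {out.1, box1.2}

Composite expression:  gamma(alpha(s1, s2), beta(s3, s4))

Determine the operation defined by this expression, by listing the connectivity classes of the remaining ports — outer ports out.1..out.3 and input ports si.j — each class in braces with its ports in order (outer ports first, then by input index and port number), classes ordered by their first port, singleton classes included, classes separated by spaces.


{out.1, out.3, s2.1} {out.2, s1.2, s3.3, s4.1, s4.2, s4.3} {s1.1, s1.3} {s2.2} {s2.3} {s3.1, s3.2}


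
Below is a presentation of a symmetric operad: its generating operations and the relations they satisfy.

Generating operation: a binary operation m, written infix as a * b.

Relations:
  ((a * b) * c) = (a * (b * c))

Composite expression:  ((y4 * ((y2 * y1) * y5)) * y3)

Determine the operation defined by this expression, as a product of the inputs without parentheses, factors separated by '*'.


y4 * y2 * y1 * y5 * y3

The m-tree's shape is irrelevant; the y-reading-order decides.
(y2 * y1) reduces to y2 * y1
((y2 * y1) * y5) reduces to y2 * y1 * y5
(y4 * ((y2 * y1) * y5)) reduces to y4 * y2 * y1 * y5
((y4 * ((y2 * y1) * y5)) * y3) reduces to y4 * y2 * y1 * y5 * y3


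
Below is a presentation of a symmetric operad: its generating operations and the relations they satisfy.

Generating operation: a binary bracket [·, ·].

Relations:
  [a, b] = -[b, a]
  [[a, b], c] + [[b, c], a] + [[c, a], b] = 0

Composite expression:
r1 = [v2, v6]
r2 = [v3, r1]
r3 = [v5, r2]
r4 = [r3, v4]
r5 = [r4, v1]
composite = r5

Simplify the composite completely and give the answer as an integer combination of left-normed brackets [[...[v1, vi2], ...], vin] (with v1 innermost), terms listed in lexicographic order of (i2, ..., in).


Skip Jacobi rewriting: expand, keep v1-initial words, read off terms.
Composite bracket: [[[v5, [v3, [v2, v6]]], v4], v1]
Under [a, b] = ab - ba we get 32 signed associative words (2^5 = 32).
Collect the words opening with v1:
  v1v2v6v3v5v4 (sign -1) contributes -[[[[[v1, v2], v6], v3], v5], v4]
  v1v3v2v6v5v4 (sign +1) contributes +[[[[[v1, v3], v2], v6], v5], v4]
  v1v3v6v2v5v4 (sign -1) contributes -[[[[[v1, v3], v6], v2], v5], v4]
  v1v4v2v6v3v5 (sign +1) contributes +[[[[[v1, v4], v2], v6], v3], v5]
  v1v4v3v2v6v5 (sign -1) contributes -[[[[[v1, v4], v3], v2], v6], v5]
  v1v4v3v6v2v5 (sign +1) contributes +[[[[[v1, v4], v3], v6], v2], v5]
  v1v4v5v2v6v3 (sign -1) contributes -[[[[[v1, v4], v5], v2], v6], v3]
  v1v4v5v3v2v6 (sign +1) contributes +[[[[[v1, v4], v5], v3], v2], v6]
  v1v4v5v3v6v2 (sign -1) contributes -[[[[[v1, v4], v5], v3], v6], v2]
  v1v4v5v6v2v3 (sign +1) contributes +[[[[[v1, v4], v5], v6], v2], v3]
  v1v4v6v2v3v5 (sign -1) contributes -[[[[[v1, v4], v6], v2], v3], v5]
  v1v5v2v6v3v4 (sign +1) contributes +[[[[[v1, v5], v2], v6], v3], v4]
  v1v5v3v2v6v4 (sign -1) contributes -[[[[[v1, v5], v3], v2], v6], v4]
  v1v5v3v6v2v4 (sign +1) contributes +[[[[[v1, v5], v3], v6], v2], v4]
  v1v5v6v2v3v4 (sign -1) contributes -[[[[[v1, v5], v6], v2], v3], v4]
  v1v6v2v3v5v4 (sign +1) contributes +[[[[[v1, v6], v2], v3], v5], v4]

-[[[[[v1, v2], v6], v3], v5], v4] + [[[[[v1, v3], v2], v6], v5], v4] - [[[[[v1, v3], v6], v2], v5], v4] + [[[[[v1, v4], v2], v6], v3], v5] - [[[[[v1, v4], v3], v2], v6], v5] + [[[[[v1, v4], v3], v6], v2], v5] - [[[[[v1, v4], v5], v2], v6], v3] + [[[[[v1, v4], v5], v3], v2], v6] - [[[[[v1, v4], v5], v3], v6], v2] + [[[[[v1, v4], v5], v6], v2], v3] - [[[[[v1, v4], v6], v2], v3], v5] + [[[[[v1, v5], v2], v6], v3], v4] - [[[[[v1, v5], v3], v2], v6], v4] + [[[[[v1, v5], v3], v6], v2], v4] - [[[[[v1, v5], v6], v2], v3], v4] + [[[[[v1, v6], v2], v3], v5], v4]


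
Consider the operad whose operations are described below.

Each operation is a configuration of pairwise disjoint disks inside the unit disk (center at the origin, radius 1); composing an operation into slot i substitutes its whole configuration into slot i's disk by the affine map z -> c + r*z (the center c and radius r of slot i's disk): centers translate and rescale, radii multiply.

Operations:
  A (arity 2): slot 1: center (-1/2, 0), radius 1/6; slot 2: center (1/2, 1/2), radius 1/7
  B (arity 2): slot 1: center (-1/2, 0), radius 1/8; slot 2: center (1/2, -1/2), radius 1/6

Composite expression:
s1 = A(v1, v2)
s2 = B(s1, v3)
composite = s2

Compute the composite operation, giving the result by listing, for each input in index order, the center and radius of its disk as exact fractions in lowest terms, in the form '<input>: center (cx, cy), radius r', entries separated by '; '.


v1: center (-9/16, 0), radius 1/48; v2: center (-7/16, 1/16), radius 1/56; v3: center (1/2, -1/2), radius 1/6

Only the slot chain above each v matters under B; compose those maps.
tracing v1 down its 2-map path: center (-9/16, 0), radius 1/48
tracing v2 down its 2-map path: center (-7/16, 1/16), radius 1/56
tracing v3 down its 1-map path: center (1/2, -1/2), radius 1/6


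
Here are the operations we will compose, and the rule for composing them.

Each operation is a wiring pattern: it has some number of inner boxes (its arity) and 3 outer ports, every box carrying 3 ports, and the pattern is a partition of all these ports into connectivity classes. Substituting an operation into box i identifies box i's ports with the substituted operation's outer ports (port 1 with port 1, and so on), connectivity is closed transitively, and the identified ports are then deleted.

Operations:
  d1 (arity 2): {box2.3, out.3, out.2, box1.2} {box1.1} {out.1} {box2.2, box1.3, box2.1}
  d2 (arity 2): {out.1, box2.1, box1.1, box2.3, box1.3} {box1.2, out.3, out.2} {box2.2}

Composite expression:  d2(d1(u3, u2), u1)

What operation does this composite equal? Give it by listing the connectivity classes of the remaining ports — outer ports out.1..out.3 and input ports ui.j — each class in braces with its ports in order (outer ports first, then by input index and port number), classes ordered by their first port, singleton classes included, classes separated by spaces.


{out.1, out.2, out.3, u1.1, u1.3, u2.3, u3.2} {u1.2} {u2.1, u2.2, u3.3} {u3.1}

Treat the ports identified at d2 as solder joints: merge, then drop.
composing d1 on (u3, u2), with out.j its own outer ports: {out.1} {out.2, out.3, u2.3, u3.2} {u2.1, u2.2, u3.3} {u3.1}
composing d2 on (u3, u2, u1), with out.j its own outer ports: {out.1, out.2, out.3, u1.1, u1.3, u2.3, u3.2} {u1.2} {u2.1, u2.2, u3.3} {u3.1}


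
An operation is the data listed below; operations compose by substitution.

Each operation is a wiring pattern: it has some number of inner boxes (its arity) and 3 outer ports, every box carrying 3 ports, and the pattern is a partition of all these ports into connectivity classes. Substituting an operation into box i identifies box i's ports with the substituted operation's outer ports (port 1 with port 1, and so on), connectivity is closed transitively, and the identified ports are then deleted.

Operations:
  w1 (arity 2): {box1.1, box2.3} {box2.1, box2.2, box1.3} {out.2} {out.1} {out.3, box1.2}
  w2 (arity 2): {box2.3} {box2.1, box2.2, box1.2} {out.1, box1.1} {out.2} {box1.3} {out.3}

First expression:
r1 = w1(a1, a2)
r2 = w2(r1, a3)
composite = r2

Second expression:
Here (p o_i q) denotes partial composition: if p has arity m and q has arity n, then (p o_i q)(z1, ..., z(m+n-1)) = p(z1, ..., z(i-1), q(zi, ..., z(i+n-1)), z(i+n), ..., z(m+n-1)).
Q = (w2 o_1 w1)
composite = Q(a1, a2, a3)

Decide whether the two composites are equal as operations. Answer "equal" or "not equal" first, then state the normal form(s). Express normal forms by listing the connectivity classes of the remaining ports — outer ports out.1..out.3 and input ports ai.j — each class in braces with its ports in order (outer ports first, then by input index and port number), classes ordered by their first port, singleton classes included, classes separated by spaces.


The first expression reduces to {out.1} {out.2} {out.3} {a1.1, a2.3} {a1.2} {a1.3, a2.1, a2.2} {a3.1, a3.2} {a3.3}
The second expression reduces to {out.1} {out.2} {out.3} {a1.1, a2.3} {a1.2} {a1.3, a2.1, a2.2} {a3.1, a3.2} {a3.3}
Both agree, so they are equal.

equal: each reduces to {out.1} {out.2} {out.3} {a1.1, a2.3} {a1.2} {a1.3, a2.1, a2.2} {a3.1, a3.2} {a3.3}


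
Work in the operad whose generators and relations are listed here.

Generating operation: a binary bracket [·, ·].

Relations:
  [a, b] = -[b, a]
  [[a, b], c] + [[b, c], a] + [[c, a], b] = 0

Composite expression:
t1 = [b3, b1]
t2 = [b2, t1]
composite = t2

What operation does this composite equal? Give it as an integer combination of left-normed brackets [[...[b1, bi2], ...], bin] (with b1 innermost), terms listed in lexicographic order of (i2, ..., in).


[[b1, b3], b2]

In the tensor algebra, words opening b1 carry the b1-anchored form.
Composite bracket: [b2, [b3, b1]]
Full expansion: 4 signed words from ab - ba (2^2 = 4).
Keep just the words that open with b1:
  the word b1b3b2 carries sign +1 and contributes +[[b1, b3], b2]


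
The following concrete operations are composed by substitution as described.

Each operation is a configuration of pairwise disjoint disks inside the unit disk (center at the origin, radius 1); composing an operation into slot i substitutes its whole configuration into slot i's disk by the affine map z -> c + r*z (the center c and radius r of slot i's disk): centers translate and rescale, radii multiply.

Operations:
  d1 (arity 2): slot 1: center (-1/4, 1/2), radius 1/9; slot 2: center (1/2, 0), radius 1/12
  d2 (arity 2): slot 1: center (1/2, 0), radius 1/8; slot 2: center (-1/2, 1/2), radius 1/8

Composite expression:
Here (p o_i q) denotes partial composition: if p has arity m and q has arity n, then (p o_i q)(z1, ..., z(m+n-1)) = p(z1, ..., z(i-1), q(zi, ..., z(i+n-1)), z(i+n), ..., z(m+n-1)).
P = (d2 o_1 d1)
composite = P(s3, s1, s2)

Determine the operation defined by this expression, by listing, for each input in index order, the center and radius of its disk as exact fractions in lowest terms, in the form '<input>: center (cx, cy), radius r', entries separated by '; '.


s1: center (9/16, 0), radius 1/96; s2: center (-1/2, 1/2), radius 1/8; s3: center (15/32, 1/16), radius 1/72

Nesting under d2 composes maps z -> c + r*z down each s-path.
s3: after 2 affine steps, its disk has center (15/32, 1/16), radius 1/72
s1: after 2 affine steps, its disk has center (9/16, 0), radius 1/96
s2: after 1 affine step, its disk has center (-1/2, 1/2), radius 1/8


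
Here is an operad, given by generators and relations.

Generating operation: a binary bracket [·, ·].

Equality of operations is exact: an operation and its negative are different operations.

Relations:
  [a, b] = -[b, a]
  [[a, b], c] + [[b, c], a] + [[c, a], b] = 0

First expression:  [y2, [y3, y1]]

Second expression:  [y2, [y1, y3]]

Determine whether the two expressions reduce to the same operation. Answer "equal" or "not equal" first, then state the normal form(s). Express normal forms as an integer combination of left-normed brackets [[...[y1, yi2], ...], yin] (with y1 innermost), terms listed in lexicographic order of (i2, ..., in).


not equal; the first gives [[y1, y3], y2] and the second -[[y1, y3], y2]

Normal form of the first expression: [[y1, y3], y2]
Normal form of the second expression: -[[y1, y3], y2]
Distinct normal forms: not equal.


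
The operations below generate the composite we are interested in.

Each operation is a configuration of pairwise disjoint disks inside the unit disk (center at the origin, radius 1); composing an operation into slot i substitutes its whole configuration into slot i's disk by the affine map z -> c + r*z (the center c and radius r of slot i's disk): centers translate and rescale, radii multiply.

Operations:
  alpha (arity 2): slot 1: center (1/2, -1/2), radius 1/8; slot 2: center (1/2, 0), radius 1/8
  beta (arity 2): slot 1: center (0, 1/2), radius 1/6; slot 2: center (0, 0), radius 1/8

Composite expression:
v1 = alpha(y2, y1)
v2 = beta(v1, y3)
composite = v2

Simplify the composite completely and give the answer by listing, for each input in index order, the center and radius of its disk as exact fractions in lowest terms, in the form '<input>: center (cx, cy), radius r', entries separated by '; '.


y1: center (1/12, 1/2), radius 1/48; y2: center (1/12, 5/12), radius 1/48; y3: center (0, 0), radius 1/8


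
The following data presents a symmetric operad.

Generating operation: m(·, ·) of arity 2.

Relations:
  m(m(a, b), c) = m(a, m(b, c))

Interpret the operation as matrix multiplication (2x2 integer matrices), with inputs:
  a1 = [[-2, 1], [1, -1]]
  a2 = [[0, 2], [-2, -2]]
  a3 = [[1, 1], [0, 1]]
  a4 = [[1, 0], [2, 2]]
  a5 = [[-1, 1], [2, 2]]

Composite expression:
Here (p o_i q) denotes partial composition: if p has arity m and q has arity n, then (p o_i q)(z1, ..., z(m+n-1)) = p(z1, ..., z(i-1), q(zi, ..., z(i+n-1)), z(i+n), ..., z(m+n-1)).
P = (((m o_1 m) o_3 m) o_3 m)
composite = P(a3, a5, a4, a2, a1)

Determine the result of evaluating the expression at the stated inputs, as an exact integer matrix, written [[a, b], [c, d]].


[[26, -14], [20, -12]]

m(a3, a5) = [[1, 3], [2, 2]]
m(a4, a2) = [[0, 2], [-4, 0]]
m(m(a4, a2), a1) = [[2, -2], [8, -4]]
m(m(a3, a5), m(m(a4, a2), a1)) = [[26, -14], [20, -12]]


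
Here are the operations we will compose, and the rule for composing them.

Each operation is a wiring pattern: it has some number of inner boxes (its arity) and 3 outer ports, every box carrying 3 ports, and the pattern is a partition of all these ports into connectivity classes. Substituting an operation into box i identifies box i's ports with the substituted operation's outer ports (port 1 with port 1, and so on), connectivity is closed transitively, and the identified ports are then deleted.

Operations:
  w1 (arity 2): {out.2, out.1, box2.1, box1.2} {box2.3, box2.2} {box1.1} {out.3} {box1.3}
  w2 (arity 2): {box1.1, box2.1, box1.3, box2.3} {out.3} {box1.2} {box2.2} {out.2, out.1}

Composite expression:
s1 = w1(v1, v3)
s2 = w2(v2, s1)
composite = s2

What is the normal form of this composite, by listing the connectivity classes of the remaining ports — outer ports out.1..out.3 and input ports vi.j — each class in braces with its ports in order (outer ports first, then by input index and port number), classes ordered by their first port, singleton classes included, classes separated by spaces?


{out.1, out.2} {out.3} {v1.1} {v1.2, v2.1, v2.3, v3.1} {v1.3} {v2.2} {v3.2, v3.3}

Substituting into w2 glues patterns; closure does the rest.
stage w1: inputs (v1, v3), connectivity {out.1, out.2, v1.2, v3.1} {out.3} {v1.1} {v1.3} {v3.2, v3.3}, out.j its boundary
stage w2: inputs (v2, v1, v3), connectivity {out.1, out.2} {out.3} {v1.1} {v1.2, v2.1, v2.3, v3.1} {v1.3} {v2.2} {v3.2, v3.3}, out.j its boundary


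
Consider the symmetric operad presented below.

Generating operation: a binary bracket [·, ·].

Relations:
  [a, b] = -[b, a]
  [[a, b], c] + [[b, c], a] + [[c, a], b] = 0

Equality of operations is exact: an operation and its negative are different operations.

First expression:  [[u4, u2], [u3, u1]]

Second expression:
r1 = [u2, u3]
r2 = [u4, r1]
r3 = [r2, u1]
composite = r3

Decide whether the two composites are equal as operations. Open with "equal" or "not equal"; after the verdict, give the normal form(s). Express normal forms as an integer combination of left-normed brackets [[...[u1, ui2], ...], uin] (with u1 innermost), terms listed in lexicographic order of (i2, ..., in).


not equal; the first gives -[[[u1, u3], u2], u4] + [[[u1, u3], u4], u2] and the second [[[u1, u2], u3], u4] - [[[u1, u3], u2], u4] - [[[u1, u4], u2], u3] + [[[u1, u4], u3], u2]

The first expression reduces to -[[[u1, u3], u2], u4] + [[[u1, u3], u4], u2]
The second expression reduces to [[[u1, u2], u3], u4] - [[[u1, u3], u2], u4] - [[[u1, u4], u2], u3] + [[[u1, u4], u3], u2]
No match — not equal.


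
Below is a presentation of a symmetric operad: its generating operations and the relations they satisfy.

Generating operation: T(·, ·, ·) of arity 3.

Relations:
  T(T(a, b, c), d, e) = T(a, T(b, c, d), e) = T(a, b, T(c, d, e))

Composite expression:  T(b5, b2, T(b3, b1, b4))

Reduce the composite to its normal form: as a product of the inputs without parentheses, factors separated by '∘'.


Under associativity of T, the answer is the b's in reading order.
T(b3, b1, b4) flattens to b3 ∘ b1 ∘ b4
T(b5, b2, T(b3, b1, b4)) flattens to b5 ∘ b2 ∘ b3 ∘ b1 ∘ b4

b5 ∘ b2 ∘ b3 ∘ b1 ∘ b4


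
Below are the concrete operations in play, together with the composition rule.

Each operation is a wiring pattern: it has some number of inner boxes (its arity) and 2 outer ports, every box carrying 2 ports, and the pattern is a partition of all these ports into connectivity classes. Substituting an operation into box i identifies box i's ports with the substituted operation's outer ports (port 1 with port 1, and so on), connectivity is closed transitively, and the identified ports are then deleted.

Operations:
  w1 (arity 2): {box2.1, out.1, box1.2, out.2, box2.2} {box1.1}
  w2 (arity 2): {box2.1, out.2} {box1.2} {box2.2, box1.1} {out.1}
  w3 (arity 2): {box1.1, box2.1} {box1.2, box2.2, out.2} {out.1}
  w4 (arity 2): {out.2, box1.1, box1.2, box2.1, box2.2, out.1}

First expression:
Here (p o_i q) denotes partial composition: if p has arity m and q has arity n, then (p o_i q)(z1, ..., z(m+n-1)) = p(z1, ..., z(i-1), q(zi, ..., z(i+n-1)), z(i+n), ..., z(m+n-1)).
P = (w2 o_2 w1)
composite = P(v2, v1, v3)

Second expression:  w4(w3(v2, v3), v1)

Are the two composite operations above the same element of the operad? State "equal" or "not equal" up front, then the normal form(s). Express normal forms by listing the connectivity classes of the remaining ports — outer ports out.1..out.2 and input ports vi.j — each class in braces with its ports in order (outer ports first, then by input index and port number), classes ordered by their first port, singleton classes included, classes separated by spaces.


not equal — first {out.1} {out.2, v1.2, v2.1, v3.1, v3.2} {v1.1} {v2.2}, second {out.1, out.2, v1.1, v1.2, v2.2, v3.2} {v2.1, v3.1}

Reducing the first expression gives {out.1} {out.2, v1.2, v2.1, v3.1, v3.2} {v1.1} {v2.2}
Reducing the second expression gives {out.1, out.2, v1.1, v1.2, v2.2, v3.2} {v2.1, v3.1}
Different reductions; not equal.


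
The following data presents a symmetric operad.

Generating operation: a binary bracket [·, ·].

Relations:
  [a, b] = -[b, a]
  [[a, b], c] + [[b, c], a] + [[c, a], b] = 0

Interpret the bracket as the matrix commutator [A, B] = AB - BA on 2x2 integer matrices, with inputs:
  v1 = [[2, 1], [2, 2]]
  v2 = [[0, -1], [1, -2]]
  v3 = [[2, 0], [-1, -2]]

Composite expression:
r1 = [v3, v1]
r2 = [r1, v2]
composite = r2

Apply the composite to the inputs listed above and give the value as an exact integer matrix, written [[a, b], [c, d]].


[[-4, -10], [-18, 4]]

[v3, v1] = [[1, 4], [-8, -1]]
[[v3, v1], v2] = [[-4, -10], [-18, 4]]


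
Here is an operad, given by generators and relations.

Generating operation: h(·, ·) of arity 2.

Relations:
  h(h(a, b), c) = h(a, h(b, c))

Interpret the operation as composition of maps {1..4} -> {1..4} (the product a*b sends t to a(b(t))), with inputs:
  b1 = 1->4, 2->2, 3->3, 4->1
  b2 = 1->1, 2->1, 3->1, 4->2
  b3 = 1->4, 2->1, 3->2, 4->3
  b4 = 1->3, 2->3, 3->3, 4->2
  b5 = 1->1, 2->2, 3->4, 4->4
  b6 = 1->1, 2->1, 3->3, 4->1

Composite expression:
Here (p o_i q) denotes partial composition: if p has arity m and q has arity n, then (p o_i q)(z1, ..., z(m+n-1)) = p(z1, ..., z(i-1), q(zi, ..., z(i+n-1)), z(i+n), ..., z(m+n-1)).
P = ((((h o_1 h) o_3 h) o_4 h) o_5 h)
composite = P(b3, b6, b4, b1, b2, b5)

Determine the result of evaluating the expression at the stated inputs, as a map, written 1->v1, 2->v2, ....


h(b3, b6) = 1->4, 2->4, 3->2, 4->4
h(b2, b5) = 1->1, 2->1, 3->2, 4->2
h(b1, h(b2, b5)) = 1->4, 2->4, 3->2, 4->2
h(b4, h(b1, h(b2, b5))) = 1->2, 2->2, 3->3, 4->3
h(h(b3, b6), h(b4, h(b1, h(b2, b5)))) = 1->4, 2->4, 3->2, 4->2

1->4, 2->4, 3->2, 4->2


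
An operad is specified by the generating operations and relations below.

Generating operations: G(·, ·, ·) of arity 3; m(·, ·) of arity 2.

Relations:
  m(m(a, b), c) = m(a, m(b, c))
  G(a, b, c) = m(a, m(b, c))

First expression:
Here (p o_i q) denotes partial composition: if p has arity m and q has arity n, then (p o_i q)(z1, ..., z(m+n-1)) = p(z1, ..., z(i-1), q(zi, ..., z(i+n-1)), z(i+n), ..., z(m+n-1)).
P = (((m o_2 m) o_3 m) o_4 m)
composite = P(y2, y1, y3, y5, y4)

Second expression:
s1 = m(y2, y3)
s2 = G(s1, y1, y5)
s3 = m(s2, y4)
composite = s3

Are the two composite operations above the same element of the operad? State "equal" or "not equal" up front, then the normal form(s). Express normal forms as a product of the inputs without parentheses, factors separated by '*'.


not equal — first y2 * y1 * y3 * y5 * y4, second y2 * y3 * y1 * y5 * y4

The first expression reduces to y2 * y1 * y3 * y5 * y4
The second expression reduces to y2 * y3 * y1 * y5 * y4
Distinct normal forms: not equal.


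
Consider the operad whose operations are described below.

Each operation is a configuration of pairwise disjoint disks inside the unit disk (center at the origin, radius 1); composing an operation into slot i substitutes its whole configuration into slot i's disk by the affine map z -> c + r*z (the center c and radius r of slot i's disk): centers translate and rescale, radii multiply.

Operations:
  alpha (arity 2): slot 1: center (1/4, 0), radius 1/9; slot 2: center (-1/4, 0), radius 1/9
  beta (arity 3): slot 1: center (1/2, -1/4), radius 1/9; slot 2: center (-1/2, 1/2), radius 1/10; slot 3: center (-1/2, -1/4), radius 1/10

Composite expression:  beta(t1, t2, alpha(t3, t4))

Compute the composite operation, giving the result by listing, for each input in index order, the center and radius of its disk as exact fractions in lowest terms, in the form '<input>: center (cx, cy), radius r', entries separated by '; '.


t1: center (1/2, -1/4), radius 1/9; t2: center (-1/2, 1/2), radius 1/10; t3: center (-19/40, -1/4), radius 1/90; t4: center (-21/40, -1/4), radius 1/90


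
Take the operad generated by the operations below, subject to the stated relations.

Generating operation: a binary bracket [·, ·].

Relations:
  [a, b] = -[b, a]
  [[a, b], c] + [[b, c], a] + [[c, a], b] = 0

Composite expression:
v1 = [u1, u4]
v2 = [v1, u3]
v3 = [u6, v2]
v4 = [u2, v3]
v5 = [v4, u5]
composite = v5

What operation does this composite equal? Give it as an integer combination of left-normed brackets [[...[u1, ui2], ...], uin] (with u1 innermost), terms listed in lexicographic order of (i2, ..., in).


[[[[[u1, u4], u3], u6], u2], u5]

Antisymmetry and Jacobi reduce to u1-anchored left-normed brackets.
Composite bracket: [[u2, [u6, [[u1, u4], u3]]], u5]
Full expansion: 32 signed words from ab - ba (2^5 = 32).
Keep just the words that open with u1:
  word u1u4u3u6u2u5 has sign +1, contributing +[[[[[u1, u4], u3], u6], u2], u5]


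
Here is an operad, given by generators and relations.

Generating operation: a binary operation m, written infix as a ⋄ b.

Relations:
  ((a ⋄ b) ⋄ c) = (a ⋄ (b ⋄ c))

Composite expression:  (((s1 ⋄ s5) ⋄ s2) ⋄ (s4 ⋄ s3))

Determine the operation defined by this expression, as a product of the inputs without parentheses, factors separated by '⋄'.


s1 ⋄ s5 ⋄ s2 ⋄ s4 ⋄ s3

Key point: m is associative — brackets drop, the s-order remains.
(s1 ⋄ s5) collapses to s1 ⋄ s5
((s1 ⋄ s5) ⋄ s2) collapses to s1 ⋄ s5 ⋄ s2
(s4 ⋄ s3) collapses to s4 ⋄ s3
(((s1 ⋄ s5) ⋄ s2) ⋄ (s4 ⋄ s3)) collapses to s1 ⋄ s5 ⋄ s2 ⋄ s4 ⋄ s3


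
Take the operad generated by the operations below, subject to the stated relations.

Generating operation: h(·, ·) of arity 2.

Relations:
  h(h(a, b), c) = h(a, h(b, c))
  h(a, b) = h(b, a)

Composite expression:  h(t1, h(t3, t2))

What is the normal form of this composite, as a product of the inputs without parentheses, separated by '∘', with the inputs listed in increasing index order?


t1 ∘ t2 ∘ t3

Both nesting and order wash out for h; what remains is which t's occur.
h(t3, t2) flattens to t3 ∘ t2
h(t1, h(t3, t2)) flattens to t1 ∘ t3 ∘ t2
putting the inputs in ascending order: t1 ∘ t2 ∘ t3


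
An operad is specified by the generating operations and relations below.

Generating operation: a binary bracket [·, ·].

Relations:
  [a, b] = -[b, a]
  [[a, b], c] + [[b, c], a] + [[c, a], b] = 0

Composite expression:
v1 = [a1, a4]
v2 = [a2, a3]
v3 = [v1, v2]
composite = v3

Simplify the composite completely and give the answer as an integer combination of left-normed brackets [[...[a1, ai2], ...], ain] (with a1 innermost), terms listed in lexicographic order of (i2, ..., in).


[[[a1, a4], a2], a3] - [[[a1, a4], a3], a2]

Left-normed coefficients sit on the a1-initial expansion words.
Composite bracket: [[a1, a4], [a2, a3]]
Under [a, b] = ab - ba we get 8 signed associative words (2^3 = 8).
Collect the words opening with a1:
  sign of a1a4a2a3 is +1, so it contributes +[[[a1, a4], a2], a3]
  sign of a1a4a3a2 is -1, so it contributes -[[[a1, a4], a3], a2]


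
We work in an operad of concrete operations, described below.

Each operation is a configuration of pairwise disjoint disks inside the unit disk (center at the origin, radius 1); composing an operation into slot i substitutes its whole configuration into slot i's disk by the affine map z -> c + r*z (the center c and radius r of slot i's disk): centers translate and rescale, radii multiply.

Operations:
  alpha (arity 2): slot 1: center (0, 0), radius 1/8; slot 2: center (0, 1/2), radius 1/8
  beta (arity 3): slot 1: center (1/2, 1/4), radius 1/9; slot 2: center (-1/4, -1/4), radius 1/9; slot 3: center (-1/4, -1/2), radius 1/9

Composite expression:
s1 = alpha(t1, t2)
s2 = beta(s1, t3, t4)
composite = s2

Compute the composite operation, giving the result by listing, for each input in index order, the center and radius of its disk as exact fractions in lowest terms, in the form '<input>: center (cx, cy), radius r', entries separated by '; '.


t1: center (1/2, 1/4), radius 1/72; t2: center (1/2, 11/36), radius 1/72; t3: center (-1/4, -1/4), radius 1/9; t4: center (-1/4, -1/2), radius 1/9

Only the slot chain above each t matters under beta; compose those maps.
t1: after 2 affine steps, its disk has center (1/2, 1/4), radius 1/72
t2: after 2 affine steps, its disk has center (1/2, 11/36), radius 1/72
t3: after 1 affine step, its disk has center (-1/4, -1/4), radius 1/9
t4: after 1 affine step, its disk has center (-1/4, -1/2), radius 1/9


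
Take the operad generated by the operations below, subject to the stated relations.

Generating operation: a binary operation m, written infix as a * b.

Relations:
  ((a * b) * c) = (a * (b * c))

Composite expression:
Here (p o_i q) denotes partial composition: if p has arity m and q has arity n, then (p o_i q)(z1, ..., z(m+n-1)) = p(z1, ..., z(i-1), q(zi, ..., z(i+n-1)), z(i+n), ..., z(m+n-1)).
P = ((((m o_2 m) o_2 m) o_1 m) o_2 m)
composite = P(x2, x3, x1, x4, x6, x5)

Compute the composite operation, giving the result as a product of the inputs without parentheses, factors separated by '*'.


All parenthesizations of m agree; list the x-inputs left to right.
(x3 * x1) collapses to x3 * x1
(x2 * (x3 * x1)) collapses to x2 * x3 * x1
(x4 * x6) collapses to x4 * x6
((x4 * x6) * x5) collapses to x4 * x6 * x5
((x2 * (x3 * x1)) * ((x4 * x6) * x5)) collapses to x2 * x3 * x1 * x4 * x6 * x5

x2 * x3 * x1 * x4 * x6 * x5


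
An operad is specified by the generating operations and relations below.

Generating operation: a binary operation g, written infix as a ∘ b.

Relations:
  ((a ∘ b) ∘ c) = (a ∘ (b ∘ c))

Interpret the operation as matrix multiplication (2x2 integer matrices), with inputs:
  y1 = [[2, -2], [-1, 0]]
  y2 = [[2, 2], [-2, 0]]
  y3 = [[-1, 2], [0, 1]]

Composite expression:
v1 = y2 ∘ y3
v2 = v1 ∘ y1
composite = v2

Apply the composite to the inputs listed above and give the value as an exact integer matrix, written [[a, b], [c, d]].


[[-10, 4], [8, -4]]

(y2 ∘ y3) = [[-2, 6], [2, -4]]
((y2 ∘ y3) ∘ y1) = [[-10, 4], [8, -4]]
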